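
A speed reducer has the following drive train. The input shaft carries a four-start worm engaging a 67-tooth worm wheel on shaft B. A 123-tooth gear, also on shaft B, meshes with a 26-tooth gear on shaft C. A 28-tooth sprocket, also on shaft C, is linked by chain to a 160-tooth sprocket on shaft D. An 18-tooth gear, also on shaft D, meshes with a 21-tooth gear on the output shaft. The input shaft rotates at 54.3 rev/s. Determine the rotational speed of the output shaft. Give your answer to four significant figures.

the input shaft → shaft B (worm, 67/4): 54.3 ÷ 16.75 = 3.2418 rev/s
shaft B → shaft C (gear mesh, 26/123): 3.2418 ÷ 0.21138 = 15.336 rev/s
shaft C → shaft D (chain, 160/28): 15.336 ÷ 5.7143 = 2.6838 rev/s
shaft D → the output shaft (gear mesh, 21/18): 2.6838 ÷ 1.1667 = 2.3004 rev/s

2.300 rev/s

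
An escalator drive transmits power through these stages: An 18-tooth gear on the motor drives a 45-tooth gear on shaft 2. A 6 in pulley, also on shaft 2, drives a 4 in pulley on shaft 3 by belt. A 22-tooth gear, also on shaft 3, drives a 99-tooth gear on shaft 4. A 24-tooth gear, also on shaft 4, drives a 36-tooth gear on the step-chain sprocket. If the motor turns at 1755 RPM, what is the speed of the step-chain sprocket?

the motor → shaft 2 (gear mesh, 45/18): 1755 ÷ 2.5 = 702 RPM
shaft 2 → shaft 3 (belt, 4/6): 702 ÷ 0.66667 = 1053 RPM
shaft 3 → shaft 4 (gear mesh, 99/22): 1053 ÷ 4.5 = 234 RPM
shaft 4 → the step-chain sprocket (gear mesh, 36/24): 234 ÷ 1.5 = 156 RPM

156 RPM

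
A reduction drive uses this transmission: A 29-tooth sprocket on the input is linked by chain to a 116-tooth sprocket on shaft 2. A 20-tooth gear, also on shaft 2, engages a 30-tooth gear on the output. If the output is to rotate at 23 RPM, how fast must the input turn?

Overall ratio R = 4 × 1.5 = 6.
Required input speed = output speed × R = 23 × 6 = 138 RPM.

138 RPM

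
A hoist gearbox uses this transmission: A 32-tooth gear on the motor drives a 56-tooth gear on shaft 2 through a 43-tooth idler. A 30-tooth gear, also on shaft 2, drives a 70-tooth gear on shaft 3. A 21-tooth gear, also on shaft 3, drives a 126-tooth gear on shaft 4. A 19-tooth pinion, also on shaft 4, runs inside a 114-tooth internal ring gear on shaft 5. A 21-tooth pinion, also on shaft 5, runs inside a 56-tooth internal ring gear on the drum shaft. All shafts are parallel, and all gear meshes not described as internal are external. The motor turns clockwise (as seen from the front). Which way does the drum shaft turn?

clockwise

the motor → shaft 2: driver → idler → driven is 2 external meshes, 2 reversals → CW.
shaft 2 → shaft 3: external mesh, 1 reversal → CCW.
shaft 3 → shaft 4: external mesh, 1 reversal → CW.
shaft 4 → shaft 5: internal mesh, same direction → CW.
shaft 5 → the drum shaft: internal mesh, same direction → CW.
4 reversals in total — an even number — so the drum shaft turns the same way as the motor.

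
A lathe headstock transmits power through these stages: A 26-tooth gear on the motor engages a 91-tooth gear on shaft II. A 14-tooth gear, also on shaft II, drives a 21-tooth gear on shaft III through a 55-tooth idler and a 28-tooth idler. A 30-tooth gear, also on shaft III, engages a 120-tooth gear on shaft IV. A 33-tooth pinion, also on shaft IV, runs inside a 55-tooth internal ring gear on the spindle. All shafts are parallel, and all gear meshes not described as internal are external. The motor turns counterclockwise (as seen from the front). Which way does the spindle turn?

clockwise

the motor → shaft II: external mesh, 1 reversal → CW.
shaft II → shaft III: driver → idler → idler → driven is 3 external meshes, 3 reversals → CCW.
shaft III → shaft IV: external mesh, 1 reversal → CW.
shaft IV → the spindle: internal mesh, same direction → CW.
5 reversals in total — an odd number — so the spindle turns opposite to the motor.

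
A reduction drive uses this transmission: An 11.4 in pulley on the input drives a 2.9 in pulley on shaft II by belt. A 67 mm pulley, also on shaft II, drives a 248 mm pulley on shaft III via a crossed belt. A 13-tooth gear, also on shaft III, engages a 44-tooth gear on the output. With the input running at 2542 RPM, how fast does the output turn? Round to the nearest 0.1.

797.6 RPM

Belt: ratio = 2.9/11.4 = 0.25439, so shaft II turns at 2542 / 0.25439 = 9992.7 RPM.
Belt: ratio = 248/67 = 3.7015, so shaft III turns at 9992.7 / 3.7015 = 2699.6 RPM.
Gear mesh: ratio = 44/13 = 3.3846, so the output turns at 2699.6 / 3.3846 = 797.62 RPM.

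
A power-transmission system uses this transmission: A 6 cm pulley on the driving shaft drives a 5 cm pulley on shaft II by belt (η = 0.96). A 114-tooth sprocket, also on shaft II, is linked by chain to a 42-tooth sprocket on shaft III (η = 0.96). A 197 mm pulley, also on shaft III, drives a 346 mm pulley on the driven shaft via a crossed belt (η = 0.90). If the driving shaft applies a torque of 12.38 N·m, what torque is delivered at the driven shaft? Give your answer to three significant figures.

5.54 N·m

belt 5/6 = 0.83333 → τ = 12.38·0.83333·0.96 = 9.904 N·m
chain 42/114 = 0.36842 → τ = 9.904·0.36842·0.96 = 3.5029 N·m
belt 346/197 = 1.7563 → τ = 3.5029·1.7563·0.90 = 5.5371 N·m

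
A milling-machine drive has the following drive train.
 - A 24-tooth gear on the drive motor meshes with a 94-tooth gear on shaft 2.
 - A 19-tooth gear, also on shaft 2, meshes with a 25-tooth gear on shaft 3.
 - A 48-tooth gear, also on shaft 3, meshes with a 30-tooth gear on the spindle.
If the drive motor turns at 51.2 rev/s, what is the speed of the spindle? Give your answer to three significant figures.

the drive motor → shaft 2 (gear mesh, 94/24): 51.2 ÷ 3.9167 = 13.072 rev/s
shaft 2 → shaft 3 (gear mesh, 25/19): 13.072 ÷ 1.3158 = 9.935 rev/s
shaft 3 → the spindle (gear mesh, 30/48): 9.935 ÷ 0.625 = 15.896 rev/s

15.9 rev/s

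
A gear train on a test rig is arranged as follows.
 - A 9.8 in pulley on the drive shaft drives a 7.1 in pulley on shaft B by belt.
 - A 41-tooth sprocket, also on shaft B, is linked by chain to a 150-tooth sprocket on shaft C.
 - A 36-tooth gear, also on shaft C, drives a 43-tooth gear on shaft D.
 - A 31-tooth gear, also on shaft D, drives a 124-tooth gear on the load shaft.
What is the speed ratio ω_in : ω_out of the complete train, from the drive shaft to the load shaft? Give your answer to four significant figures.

Each stage contributes driven/driver: belt 7.1/9.8 = 0.72449, chain 150/41 = 3.6585, gear mesh 43/36 = 1.1944, gear mesh 124/31 = 4.
Overall: 0.72449 × 3.6585 × 1.1944 × 4 = 12.664.

12.66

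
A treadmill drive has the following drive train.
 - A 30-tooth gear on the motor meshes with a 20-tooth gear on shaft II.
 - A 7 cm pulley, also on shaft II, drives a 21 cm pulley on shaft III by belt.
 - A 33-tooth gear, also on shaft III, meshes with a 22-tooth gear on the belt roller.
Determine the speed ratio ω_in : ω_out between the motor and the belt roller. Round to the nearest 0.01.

1.33

Each stage contributes driven/driver: gear mesh 20/30 = 0.66667, belt 21/7 = 3, gear mesh 22/33 = 0.66667.
Overall: 0.66667 × 3 × 0.66667 = 1.3333.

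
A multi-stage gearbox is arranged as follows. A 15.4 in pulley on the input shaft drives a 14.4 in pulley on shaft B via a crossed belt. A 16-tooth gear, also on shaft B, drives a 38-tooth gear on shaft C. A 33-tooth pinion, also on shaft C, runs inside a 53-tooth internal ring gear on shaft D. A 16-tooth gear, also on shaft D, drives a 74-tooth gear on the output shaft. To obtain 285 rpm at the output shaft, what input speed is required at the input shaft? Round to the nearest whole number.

4701 rpm

Overall ratio R = 0.93506 × 2.375 × 1.6061 × 4.625 = 16.496.
Required input speed = output speed × R = 285 × 16.496 = 4701.4 rpm.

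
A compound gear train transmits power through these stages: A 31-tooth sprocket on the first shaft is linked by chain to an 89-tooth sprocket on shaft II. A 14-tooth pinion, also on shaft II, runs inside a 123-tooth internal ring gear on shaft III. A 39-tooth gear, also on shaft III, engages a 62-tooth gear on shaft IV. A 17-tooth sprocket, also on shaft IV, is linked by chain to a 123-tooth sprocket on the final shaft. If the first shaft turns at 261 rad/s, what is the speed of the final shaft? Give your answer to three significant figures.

the first shaft → shaft II (chain, 89/31): 261 ÷ 2.871 = 90.91 rad/s
shaft II → shaft III (internal gear, 123/14): 90.91 ÷ 8.7857 = 10.347 rad/s
shaft III → shaft IV (gear mesh, 62/39): 10.347 ÷ 1.5897 = 6.5089 rad/s
shaft IV → the final shaft (chain, 123/17): 6.5089 ÷ 7.2353 = 0.8996 rad/s

0.900 rad/s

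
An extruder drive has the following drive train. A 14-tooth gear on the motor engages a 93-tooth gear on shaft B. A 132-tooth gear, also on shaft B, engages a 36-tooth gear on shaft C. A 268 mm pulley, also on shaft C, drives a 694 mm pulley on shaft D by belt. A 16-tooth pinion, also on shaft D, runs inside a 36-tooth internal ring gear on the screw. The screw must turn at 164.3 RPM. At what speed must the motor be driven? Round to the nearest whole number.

Overall ratio R = 6.6429 × 0.27273 × 2.5896 × 2.25 = 10.556.
Required input speed = output speed × R = 164.3 × 10.556 = 1734.3 RPM.

1734 RPM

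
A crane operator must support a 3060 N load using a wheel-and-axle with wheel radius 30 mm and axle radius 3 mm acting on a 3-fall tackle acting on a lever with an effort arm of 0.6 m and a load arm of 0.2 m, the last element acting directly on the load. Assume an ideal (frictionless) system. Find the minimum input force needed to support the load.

Wheel-and-axle MA = R/r = 30/3 = 10.
Block-and-tackle MA = number of supporting rope parts = 3.
Lever MA = effort arm / load arm = 0.6/0.2 = 3.
Combined ideal MA = 10 × 3 × 3 = 90.
Effort = load / MA = 3060 / 90 = 34 N.

34 N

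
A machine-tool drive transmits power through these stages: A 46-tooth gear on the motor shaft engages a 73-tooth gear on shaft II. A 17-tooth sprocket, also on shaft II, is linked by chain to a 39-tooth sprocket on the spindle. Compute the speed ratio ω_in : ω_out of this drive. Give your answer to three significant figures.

3.64

Each stage contributes driven/driver: gear mesh 73/46 = 1.587, chain 39/17 = 2.2941.
Overall: 1.587 × 2.2941 = 3.6407.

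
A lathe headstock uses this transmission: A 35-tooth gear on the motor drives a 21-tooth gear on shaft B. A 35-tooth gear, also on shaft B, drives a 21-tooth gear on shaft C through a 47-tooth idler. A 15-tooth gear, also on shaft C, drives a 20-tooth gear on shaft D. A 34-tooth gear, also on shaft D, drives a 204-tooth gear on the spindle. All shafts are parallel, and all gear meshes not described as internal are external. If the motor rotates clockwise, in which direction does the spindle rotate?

the motor → shaft B: external mesh, 1 reversal → CCW.
shaft B → shaft C: driver → idler → driven is 2 external meshes, 2 reversals → CCW.
shaft C → shaft D: external mesh, 1 reversal → CW.
shaft D → the spindle: external mesh, 1 reversal → CCW.
5 reversals in total — an odd number — so the spindle turns opposite to the motor.

counterclockwise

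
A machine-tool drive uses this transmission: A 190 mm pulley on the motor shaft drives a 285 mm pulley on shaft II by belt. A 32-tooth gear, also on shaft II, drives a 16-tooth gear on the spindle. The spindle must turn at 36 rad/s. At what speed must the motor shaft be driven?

Overall ratio R = 1.5 × 0.5 = 0.75.
Required input speed = output speed × R = 36 × 0.75 = 27 rad/s.

27 rad/s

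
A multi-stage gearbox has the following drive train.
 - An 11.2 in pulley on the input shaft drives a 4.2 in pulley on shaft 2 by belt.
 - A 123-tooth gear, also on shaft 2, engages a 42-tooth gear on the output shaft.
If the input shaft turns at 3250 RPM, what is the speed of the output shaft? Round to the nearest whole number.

25381 RPM

Belt: ratio = 4.2/11.2 = 0.375, so shaft 2 turns at 3250 / 0.375 = 8666.7 RPM.
Gear mesh: ratio = 42/123 = 0.34146, so the output shaft turns at 8666.7 / 0.34146 = 25381 RPM.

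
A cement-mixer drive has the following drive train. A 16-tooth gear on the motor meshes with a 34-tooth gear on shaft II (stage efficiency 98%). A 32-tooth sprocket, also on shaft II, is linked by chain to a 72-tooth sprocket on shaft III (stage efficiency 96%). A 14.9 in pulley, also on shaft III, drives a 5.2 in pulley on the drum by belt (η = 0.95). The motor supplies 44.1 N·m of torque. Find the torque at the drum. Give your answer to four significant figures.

After the gear mesh (34/16): 44.1 × 2.125 × 0.98 = 91.838 N·m
After the chain (72/32): 91.838 × 2.25 × 0.96 = 198.37 N·m
After the belt (5.2/14.9): 198.37 × 0.34899 × 0.95 = 65.769 N·m

65.77 N·m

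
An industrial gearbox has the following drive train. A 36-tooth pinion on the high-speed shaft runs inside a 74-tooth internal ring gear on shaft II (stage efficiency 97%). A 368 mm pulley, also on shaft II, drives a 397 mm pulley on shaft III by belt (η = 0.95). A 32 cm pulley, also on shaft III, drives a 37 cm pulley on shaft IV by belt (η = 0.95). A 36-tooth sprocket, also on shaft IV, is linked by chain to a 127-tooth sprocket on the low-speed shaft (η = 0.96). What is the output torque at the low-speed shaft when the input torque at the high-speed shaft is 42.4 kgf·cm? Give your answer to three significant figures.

Internal gear: ratio = 74/36 = 2.0556; torque at shaft II = 42.4 × 2.0556 × 0.97 = 84.541 kgf·cm.
Belt: ratio = 397/368 = 1.0788; torque at shaft III = 84.541 × 1.0788 × 0.95 = 86.643 kgf·cm.
Belt: ratio = 37/32 = 1.1562; torque at shaft IV = 86.643 × 1.1562 × 0.95 = 95.172 kgf·cm.
Chain: ratio = 127/36 = 3.5278; torque at the low-speed shaft = 95.172 × 3.5278 × 0.96 = 322.32 kgf·cm.

322 kgf·cm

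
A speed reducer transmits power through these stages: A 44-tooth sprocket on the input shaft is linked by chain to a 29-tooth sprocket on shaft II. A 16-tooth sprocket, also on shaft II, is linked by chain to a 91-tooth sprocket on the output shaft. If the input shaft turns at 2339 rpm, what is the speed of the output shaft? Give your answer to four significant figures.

624.0 rpm

Chain: ratio = 29/44 = 0.65909, so shaft II turns at 2339 / 0.65909 = 3548.8 rpm.
Chain: ratio = 91/16 = 5.6875, so the output shaft turns at 3548.8 / 5.6875 = 623.97 rpm.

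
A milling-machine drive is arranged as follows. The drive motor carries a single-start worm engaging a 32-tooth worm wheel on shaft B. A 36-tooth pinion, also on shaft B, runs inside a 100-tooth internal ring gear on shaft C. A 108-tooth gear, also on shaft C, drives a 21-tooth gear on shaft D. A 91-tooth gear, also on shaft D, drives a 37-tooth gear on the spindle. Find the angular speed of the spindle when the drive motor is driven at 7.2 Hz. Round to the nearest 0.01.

the drive motor → shaft B (worm, 32/1): 7.2 ÷ 32 = 0.225 Hz
shaft B → shaft C (internal gear, 100/36): 0.225 ÷ 2.7778 = 0.081 Hz
shaft C → shaft D (gear mesh, 21/108): 0.081 ÷ 0.19444 = 0.41657 Hz
shaft D → the spindle (gear mesh, 37/91): 0.41657 ÷ 0.40659 = 1.0245 Hz

1.02 Hz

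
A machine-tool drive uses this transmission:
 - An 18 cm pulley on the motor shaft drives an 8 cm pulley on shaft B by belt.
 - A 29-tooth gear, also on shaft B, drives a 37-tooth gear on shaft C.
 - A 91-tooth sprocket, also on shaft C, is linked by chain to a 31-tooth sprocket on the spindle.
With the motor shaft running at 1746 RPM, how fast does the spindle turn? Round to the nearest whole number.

Belt: ratio = 8/18 = 0.44444, so shaft B turns at 1746 / 0.44444 = 3928.5 RPM.
Gear mesh: ratio = 37/29 = 1.2759, so shaft C turns at 3928.5 / 1.2759 = 3079.1 RPM.
Chain: ratio = 31/91 = 0.34066, so the spindle turns at 3079.1 / 0.34066 = 9038.6 RPM.

9039 RPM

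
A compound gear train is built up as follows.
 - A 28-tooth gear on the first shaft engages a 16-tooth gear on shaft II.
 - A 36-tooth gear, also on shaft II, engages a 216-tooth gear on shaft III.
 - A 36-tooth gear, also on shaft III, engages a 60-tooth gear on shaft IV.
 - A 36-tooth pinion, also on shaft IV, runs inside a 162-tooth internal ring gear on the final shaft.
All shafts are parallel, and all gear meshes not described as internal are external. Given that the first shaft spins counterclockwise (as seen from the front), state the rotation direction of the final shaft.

the first shaft → shaft II: external mesh, 1 reversal → CW.
shaft II → shaft III: external mesh, 1 reversal → CCW.
shaft III → shaft IV: external mesh, 1 reversal → CW.
shaft IV → the final shaft: internal mesh, same direction → CW.
3 reversals in total — an odd number — so the final shaft turns opposite to the first shaft.

clockwise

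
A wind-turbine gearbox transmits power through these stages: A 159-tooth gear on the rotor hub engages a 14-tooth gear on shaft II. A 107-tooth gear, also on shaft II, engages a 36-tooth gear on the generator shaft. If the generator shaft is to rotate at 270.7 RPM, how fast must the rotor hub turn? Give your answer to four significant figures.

8.019 RPM

Overall ratio R = 0.08805 × 0.33645 = 0.029624.
Required input speed = output speed × R = 270.7 × 0.029624 = 8.0193 RPM.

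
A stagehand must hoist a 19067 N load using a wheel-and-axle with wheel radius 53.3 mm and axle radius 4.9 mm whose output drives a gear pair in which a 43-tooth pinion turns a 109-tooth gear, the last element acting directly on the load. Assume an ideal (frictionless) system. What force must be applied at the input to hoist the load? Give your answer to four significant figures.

691.5 N

Wheel-and-axle MA = R/r = 53.3/4.9 = 10.878.
Gear pair MA = 109/43 = 2.5349.
Combined ideal MA = 10.878 × 2.5349 = 27.573.
Effort = load / MA = 19067 / 27.573 = 691.5 N.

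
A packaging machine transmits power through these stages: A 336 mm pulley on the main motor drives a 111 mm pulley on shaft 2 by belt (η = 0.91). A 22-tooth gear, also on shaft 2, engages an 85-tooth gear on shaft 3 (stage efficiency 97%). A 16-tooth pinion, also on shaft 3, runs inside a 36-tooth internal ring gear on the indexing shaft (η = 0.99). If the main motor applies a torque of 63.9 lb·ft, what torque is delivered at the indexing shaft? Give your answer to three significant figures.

160 lb·ft

Belt: ratio = 111/336 = 0.33036; torque at shaft 2 = 63.9 × 0.33036 × 0.91 = 19.21 lb·ft.
Gear mesh: ratio = 85/22 = 3.8636; torque at shaft 3 = 19.21 × 3.8636 × 0.97 = 71.994 lb·ft.
Internal gear: ratio = 36/16 = 2.25; torque at the indexing shaft = 71.994 × 2.25 × 0.99 = 160.37 lb·ft.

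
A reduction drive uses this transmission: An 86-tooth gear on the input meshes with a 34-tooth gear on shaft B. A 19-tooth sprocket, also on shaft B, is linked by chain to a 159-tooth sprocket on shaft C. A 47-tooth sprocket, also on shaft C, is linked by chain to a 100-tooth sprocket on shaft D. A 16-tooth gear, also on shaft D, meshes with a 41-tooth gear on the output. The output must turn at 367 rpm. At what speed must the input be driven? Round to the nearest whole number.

6620 rpm

Overall ratio R = 0.39535 × 8.3684 × 2.1277 × 2.5625 = 18.038.
Required input speed = output speed × R = 367 × 18.038 = 6620 rpm.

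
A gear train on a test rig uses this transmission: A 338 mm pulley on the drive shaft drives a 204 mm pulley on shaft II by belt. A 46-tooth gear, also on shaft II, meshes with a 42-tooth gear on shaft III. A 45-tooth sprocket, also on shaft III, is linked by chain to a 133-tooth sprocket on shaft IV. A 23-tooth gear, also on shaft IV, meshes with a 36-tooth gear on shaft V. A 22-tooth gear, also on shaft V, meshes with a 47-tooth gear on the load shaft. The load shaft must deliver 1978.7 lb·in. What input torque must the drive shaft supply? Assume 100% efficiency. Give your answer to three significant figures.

Overall ratio R = 0.60355 × 0.91304 × 2.9556 × 1.5652 × 2.1364 = 5.4462.
Input torque = output torque / R = 1978.7 / 5.4462 = 363.32 lb·in.

363 lb·in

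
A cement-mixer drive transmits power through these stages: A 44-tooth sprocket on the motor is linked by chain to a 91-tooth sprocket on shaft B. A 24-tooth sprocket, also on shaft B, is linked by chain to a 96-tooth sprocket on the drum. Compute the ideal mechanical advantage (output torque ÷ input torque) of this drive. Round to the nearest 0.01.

Each stage contributes driven/driver: chain 91/44 = 2.0682, chain 96/24 = 4.
Overall: 2.0682 × 4 = 8.2727.

8.27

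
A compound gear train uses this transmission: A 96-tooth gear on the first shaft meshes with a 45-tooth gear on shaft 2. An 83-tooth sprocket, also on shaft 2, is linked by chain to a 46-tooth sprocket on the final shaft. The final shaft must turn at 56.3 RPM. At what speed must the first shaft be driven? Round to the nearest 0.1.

14.6 RPM

Overall ratio R = 0.46875 × 0.55422 = 0.25979.
Required input speed = output speed × R = 56.3 × 0.25979 = 14.626 RPM.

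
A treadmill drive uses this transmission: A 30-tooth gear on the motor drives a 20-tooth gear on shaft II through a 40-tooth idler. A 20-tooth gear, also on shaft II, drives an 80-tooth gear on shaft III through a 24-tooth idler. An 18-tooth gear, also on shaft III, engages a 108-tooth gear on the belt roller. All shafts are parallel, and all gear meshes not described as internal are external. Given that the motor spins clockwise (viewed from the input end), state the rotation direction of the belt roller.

counterclockwise

the motor → shaft II: driver → idler → driven is 2 external meshes, 2 reversals → CW.
shaft II → shaft III: driver → idler → driven is 2 external meshes, 2 reversals → CW.
shaft III → the belt roller: external mesh, 1 reversal → CCW.
5 reversals in total — an odd number — so the belt roller turns opposite to the motor.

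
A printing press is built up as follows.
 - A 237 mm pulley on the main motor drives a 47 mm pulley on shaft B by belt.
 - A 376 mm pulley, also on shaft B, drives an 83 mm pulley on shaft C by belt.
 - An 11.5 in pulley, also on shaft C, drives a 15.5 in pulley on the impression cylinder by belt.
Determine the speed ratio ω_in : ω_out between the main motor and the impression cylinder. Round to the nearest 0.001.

0.059

Each stage contributes driven/driver: belt 47/237 = 0.19831, belt 83/376 = 0.22074, belt 15.5/11.5 = 1.3478.
Overall: 0.19831 × 0.22074 × 1.3478 = 0.059003.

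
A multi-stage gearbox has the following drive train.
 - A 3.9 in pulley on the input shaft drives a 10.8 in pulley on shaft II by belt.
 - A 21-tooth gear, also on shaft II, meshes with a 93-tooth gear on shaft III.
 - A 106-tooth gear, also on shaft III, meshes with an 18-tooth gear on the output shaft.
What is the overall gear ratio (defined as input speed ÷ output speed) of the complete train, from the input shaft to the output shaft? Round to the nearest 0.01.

2.08

Each stage contributes driven/driver: belt 10.8/3.9 = 2.7692, gear mesh 93/21 = 4.4286, gear mesh 18/106 = 0.16981.
Overall: 2.7692 × 4.4286 × 0.16981 = 2.0825.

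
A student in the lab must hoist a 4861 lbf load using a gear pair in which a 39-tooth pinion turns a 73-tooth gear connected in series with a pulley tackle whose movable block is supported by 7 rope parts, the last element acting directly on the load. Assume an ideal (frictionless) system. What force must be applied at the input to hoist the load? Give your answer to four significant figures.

371.0 lbf

Gear pair MA = 73/39 = 1.8718.
Block-and-tackle MA = number of supporting rope parts = 7.
Combined ideal MA = 1.8718 × 7 = 13.103.
Effort = load / MA = 4861 / 13.103 = 371 lbf.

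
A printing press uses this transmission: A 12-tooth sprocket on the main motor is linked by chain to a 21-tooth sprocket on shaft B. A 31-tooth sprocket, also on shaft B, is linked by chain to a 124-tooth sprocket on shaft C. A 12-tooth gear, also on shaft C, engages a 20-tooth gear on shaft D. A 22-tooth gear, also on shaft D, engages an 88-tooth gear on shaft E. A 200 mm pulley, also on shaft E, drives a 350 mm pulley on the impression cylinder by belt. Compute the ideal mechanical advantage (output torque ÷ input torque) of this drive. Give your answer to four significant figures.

81.67

Each stage contributes driven/driver: chain 21/12 = 1.75, chain 124/31 = 4, gear mesh 20/12 = 1.6667, gear mesh 88/22 = 4, belt 350/200 = 1.75.
Overall: 1.75 × 4 × 1.6667 × 4 × 1.75 = 81.667.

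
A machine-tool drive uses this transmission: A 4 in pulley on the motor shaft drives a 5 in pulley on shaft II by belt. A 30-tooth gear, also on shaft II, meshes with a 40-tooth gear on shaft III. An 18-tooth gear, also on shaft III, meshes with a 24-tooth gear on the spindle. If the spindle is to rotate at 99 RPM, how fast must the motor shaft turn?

220 RPM

Overall ratio R = 1.25 × 1.3333 × 1.3333 = 2.2222.
Required input speed = output speed × R = 99 × 2.2222 = 220 RPM.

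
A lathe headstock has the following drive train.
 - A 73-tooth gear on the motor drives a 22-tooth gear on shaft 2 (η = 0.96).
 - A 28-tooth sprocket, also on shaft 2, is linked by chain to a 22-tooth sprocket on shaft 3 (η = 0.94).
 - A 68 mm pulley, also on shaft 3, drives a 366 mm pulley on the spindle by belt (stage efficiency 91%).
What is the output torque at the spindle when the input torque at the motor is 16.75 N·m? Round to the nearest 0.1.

17.5 N·m

gear mesh 22/73 = 0.30137 → τ = 16.75·0.30137·0.96 = 4.846 N·m
chain 22/28 = 0.78571 → τ = 4.846·0.78571·0.94 = 3.5791 N·m
belt 366/68 = 5.3824 → τ = 3.5791·5.3824·0.91 = 17.53 N·m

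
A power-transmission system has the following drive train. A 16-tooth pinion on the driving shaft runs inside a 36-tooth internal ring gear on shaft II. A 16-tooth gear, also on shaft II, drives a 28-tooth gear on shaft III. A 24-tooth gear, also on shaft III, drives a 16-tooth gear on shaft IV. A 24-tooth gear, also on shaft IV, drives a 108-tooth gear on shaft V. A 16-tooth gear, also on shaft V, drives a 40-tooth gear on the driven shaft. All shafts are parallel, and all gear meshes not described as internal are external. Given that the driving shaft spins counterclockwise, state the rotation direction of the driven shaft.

counterclockwise

the driving shaft → shaft II: internal mesh, same direction → CCW.
shaft II → shaft III: external mesh, 1 reversal → CW.
shaft III → shaft IV: external mesh, 1 reversal → CCW.
shaft IV → shaft V: external mesh, 1 reversal → CW.
shaft V → the driven shaft: external mesh, 1 reversal → CCW.
4 reversals in total — an even number — so the driven shaft turns the same way as the driving shaft.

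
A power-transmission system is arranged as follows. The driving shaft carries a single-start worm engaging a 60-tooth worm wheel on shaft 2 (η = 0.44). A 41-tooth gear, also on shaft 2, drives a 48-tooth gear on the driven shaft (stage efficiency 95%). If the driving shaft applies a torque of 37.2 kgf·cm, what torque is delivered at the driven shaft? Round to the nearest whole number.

After the worm (60/1): 37.2 × 60 × 0.44 = 982.08 kgf·cm
After the gear mesh (48/41): 982.08 × 1.1707 × 0.95 = 1092.3 kgf·cm

1092 kgf·cm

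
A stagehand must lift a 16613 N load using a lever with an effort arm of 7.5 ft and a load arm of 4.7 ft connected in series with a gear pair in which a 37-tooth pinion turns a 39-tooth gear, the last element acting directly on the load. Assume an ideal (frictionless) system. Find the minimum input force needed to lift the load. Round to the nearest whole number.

9877 N

Lever MA = effort arm / load arm = 7.5/4.7 = 1.5957.
Gear pair MA = 39/37 = 1.0541.
Combined ideal MA = 1.5957 × 1.0541 = 1.682.
Effort = load / MA = 16613 / 1.682 = 9876.9 N.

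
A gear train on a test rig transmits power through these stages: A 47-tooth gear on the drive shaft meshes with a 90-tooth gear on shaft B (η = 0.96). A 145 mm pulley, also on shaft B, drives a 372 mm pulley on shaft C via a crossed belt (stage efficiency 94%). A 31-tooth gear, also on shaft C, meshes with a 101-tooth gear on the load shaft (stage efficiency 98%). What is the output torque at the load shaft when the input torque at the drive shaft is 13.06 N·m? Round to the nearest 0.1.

184.9 N·m

After the gear mesh (90/47): 13.06 × 1.9149 × 0.96 = 24.008 N·m
After the belt (372/145): 24.008 × 2.5655 × 0.94 = 57.898 N·m
After the gear mesh (101/31): 57.898 × 3.2581 × 0.98 = 184.86 N·m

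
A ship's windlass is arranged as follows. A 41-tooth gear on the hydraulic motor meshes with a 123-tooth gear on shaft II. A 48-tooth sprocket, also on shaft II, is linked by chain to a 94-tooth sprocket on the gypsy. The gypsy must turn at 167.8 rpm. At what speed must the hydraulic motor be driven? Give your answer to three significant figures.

Overall ratio R = 3 × 1.9583 = 5.875.
Required input speed = output speed × R = 167.8 × 5.875 = 985.83 rpm.

986 rpm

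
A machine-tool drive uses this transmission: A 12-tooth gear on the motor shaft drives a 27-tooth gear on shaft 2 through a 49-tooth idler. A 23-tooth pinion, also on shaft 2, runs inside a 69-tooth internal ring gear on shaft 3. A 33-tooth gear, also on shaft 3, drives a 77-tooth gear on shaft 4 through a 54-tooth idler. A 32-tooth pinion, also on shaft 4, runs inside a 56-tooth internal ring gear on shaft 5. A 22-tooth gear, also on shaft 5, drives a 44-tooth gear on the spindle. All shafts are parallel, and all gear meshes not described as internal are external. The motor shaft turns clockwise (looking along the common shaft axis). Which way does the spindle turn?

counterclockwise

the motor shaft → shaft 2: driver → idler → driven is 2 external meshes, 2 reversals → CW.
shaft 2 → shaft 3: internal mesh, same direction → CW.
shaft 3 → shaft 4: driver → idler → driven is 2 external meshes, 2 reversals → CW.
shaft 4 → shaft 5: internal mesh, same direction → CW.
shaft 5 → the spindle: external mesh, 1 reversal → CCW.
5 reversals in total — an odd number — so the spindle turns opposite to the motor shaft.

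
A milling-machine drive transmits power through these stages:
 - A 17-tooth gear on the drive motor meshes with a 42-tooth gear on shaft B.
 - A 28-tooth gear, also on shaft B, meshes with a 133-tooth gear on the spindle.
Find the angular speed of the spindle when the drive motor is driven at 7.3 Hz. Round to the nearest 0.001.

gear mesh 42/17 = 2.4706 → 7.3/2.4706 = 2.9548 Hz
gear mesh 133/28 = 4.75 → 2.9548/4.75 = 0.62206 Hz

0.622 Hz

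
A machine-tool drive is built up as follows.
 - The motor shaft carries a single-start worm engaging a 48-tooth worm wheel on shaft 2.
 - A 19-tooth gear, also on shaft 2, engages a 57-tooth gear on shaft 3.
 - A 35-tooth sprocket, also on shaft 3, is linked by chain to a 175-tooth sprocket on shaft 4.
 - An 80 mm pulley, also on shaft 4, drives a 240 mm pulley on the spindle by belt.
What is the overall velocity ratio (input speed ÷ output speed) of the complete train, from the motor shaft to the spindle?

Each stage contributes driven/driver: worm 48/1 = 48, gear mesh 57/19 = 3, chain 175/35 = 5, belt 240/80 = 3.
Overall: 48 × 3 × 5 × 3 = 2160.

2160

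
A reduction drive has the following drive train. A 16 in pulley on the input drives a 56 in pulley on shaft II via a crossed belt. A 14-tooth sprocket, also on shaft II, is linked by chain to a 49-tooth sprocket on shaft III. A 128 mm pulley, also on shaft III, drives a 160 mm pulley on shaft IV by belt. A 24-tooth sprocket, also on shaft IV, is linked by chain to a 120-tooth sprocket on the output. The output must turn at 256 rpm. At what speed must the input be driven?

19600 rpm

Overall ratio R = 3.5 × 3.5 × 1.25 × 5 = 76.562.
Required input speed = output speed × R = 256 × 76.562 = 19600 rpm.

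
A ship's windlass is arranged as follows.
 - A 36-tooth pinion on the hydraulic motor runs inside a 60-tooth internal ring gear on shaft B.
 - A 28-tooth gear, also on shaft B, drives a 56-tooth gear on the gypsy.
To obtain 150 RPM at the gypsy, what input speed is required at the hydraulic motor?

Overall ratio R = 1.6667 × 2 = 3.3333.
Required input speed = output speed × R = 150 × 3.3333 = 500 RPM.

500 RPM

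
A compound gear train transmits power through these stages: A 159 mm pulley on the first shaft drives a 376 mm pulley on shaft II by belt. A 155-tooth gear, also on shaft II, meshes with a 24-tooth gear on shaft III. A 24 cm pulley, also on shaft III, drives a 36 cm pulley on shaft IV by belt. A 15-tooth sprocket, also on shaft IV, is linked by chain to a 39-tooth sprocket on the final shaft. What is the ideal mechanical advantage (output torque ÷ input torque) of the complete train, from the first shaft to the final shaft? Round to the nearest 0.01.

1.43

Each stage contributes driven/driver: belt 376/159 = 2.3648, gear mesh 24/155 = 0.15484, belt 36/24 = 1.5, chain 39/15 = 2.6.
Overall: 2.3648 × 0.15484 × 1.5 × 2.6 = 1.428.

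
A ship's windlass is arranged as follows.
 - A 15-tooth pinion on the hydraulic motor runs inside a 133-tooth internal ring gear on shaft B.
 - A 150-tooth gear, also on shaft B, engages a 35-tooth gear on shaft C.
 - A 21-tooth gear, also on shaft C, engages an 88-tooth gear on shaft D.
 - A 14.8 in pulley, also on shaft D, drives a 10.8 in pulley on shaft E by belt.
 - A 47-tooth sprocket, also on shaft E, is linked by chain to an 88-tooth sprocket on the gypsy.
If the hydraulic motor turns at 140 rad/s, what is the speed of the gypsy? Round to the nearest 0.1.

the hydraulic motor → shaft B (internal gear, 133/15): 140 ÷ 8.8667 = 15.789 rad/s
shaft B → shaft C (gear mesh, 35/150): 15.789 ÷ 0.23333 = 67.669 rad/s
shaft C → shaft D (gear mesh, 88/21): 67.669 ÷ 4.1905 = 16.148 rad/s
shaft D → shaft E (belt, 10.8/14.8): 16.148 ÷ 0.72973 = 22.129 rad/s
shaft E → the gypsy (chain, 88/47): 22.129 ÷ 1.8723 = 11.819 rad/s

11.8 rad/s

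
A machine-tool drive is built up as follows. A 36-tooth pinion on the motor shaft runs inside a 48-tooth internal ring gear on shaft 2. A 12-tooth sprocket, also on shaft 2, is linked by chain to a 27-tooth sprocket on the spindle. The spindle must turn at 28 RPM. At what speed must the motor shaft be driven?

84 RPM

Overall ratio R = 1.3333 × 2.25 = 3.
Required input speed = output speed × R = 28 × 3 = 84 RPM.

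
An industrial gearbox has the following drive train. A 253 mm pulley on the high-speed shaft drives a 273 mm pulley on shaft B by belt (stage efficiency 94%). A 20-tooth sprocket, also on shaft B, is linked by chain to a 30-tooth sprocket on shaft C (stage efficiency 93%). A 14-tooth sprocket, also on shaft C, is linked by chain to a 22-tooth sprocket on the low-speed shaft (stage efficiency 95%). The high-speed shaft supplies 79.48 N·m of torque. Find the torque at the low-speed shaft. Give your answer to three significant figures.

belt 273/253 = 1.0791 → τ = 79.48·1.0791·0.94 = 80.617 N·m
chain 30/20 = 1.5 → τ = 80.617·1.5·0.93 = 112.46 N·m
chain 22/14 = 1.5714 → τ = 112.46·1.5714·0.95 = 167.89 N·m

168 N·m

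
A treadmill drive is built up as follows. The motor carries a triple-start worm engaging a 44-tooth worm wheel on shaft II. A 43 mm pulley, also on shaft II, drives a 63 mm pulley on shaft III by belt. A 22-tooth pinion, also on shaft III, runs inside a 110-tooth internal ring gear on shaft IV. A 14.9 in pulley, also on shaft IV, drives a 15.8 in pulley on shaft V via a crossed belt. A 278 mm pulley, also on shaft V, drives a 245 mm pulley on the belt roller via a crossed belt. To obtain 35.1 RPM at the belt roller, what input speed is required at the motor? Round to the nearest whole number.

Overall ratio R = 14.667 × 1.4651 × 5 × 1.0604 × 0.88129 = 100.41.
Required input speed = output speed × R = 35.1 × 100.41 = 3524.3 RPM.

3524 RPM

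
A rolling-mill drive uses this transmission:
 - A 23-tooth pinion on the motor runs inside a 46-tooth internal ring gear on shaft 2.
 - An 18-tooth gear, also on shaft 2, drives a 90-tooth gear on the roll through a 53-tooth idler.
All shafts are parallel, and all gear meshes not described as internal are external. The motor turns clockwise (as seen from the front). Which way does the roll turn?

the motor → shaft 2: internal mesh, same direction → CW.
shaft 2 → the roll: driver → idler → driven is 2 external meshes, 2 reversals → CW.
2 reversals in total — an even number — so the roll turns the same way as the motor.

clockwise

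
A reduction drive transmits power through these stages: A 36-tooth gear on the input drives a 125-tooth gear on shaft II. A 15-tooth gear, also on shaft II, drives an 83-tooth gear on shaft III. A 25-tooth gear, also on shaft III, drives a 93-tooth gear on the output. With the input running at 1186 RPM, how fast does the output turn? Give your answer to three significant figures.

Gear mesh: ratio = 125/36 = 3.4722, so shaft II turns at 1186 / 3.4722 = 341.57 RPM.
Gear mesh: ratio = 83/15 = 5.5333, so shaft III turns at 341.57 / 5.5333 = 61.729 RPM.
Gear mesh: ratio = 93/25 = 3.72, so the output turns at 61.729 / 3.72 = 16.594 RPM.

16.6 RPM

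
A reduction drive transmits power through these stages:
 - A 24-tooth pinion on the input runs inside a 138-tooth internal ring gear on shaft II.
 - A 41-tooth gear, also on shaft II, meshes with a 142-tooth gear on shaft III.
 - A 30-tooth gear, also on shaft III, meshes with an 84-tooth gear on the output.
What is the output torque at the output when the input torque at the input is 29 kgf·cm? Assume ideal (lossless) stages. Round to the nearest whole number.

After the internal gear (138/24): 29 × 5.75 = 166.75 kgf·cm
After the gear mesh (142/41): 166.75 × 3.4634 = 577.52 kgf·cm
After the gear mesh (84/30): 577.52 × 2.8 = 1617.1 kgf·cm

1617 kgf·cm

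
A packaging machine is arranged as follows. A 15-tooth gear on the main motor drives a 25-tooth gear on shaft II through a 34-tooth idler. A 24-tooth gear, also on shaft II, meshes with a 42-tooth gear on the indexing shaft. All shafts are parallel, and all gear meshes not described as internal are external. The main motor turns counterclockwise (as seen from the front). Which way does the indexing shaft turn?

clockwise

the main motor → shaft II: driver → idler → driven is 2 external meshes, 2 reversals → CCW.
shaft II → the indexing shaft: external mesh, 1 reversal → CW.
3 reversals in total — an odd number — so the indexing shaft turns opposite to the main motor.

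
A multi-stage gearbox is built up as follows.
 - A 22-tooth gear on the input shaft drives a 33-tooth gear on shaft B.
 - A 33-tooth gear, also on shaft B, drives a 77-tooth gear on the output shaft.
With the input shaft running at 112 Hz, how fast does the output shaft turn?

32 Hz

the input shaft → shaft B (gear mesh, 33/22): 112 ÷ 1.5 = 74.667 Hz
shaft B → the output shaft (gear mesh, 77/33): 74.667 ÷ 2.3333 = 32 Hz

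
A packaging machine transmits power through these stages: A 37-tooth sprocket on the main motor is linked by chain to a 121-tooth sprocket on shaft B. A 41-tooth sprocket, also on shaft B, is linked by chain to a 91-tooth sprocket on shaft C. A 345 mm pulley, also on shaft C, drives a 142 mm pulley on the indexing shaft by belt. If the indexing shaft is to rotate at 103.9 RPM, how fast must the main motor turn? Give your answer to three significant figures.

310 RPM

Overall ratio R = 3.2703 × 2.2195 × 0.41159 = 2.9875.
Required input speed = output speed × R = 103.9 × 2.9875 = 310.4 RPM.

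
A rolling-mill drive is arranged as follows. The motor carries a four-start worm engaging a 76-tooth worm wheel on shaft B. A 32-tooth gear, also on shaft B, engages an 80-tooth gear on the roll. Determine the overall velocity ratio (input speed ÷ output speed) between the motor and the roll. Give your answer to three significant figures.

47.5

Each stage contributes driven/driver: worm 76/4 = 19, gear mesh 80/32 = 2.5.
Overall: 19 × 2.5 = 47.5.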